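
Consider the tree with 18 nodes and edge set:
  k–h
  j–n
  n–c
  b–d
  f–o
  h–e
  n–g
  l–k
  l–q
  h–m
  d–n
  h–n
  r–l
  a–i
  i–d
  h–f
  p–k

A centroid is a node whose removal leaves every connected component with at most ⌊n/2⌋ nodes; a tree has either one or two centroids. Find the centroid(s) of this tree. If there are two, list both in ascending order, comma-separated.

h

Removing h splits the tree into components of sizes 8, 5, 2, 1, 1; the largest is 8 ≤ ⌊18/2⌋ = 9.
No neighbour of h does as well, so h is the unique centroid.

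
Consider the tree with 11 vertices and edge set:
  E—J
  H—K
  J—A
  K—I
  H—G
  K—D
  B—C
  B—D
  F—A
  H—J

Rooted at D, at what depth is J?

3

Climbing from J to the root: J – H – K – D. That's 3 steps.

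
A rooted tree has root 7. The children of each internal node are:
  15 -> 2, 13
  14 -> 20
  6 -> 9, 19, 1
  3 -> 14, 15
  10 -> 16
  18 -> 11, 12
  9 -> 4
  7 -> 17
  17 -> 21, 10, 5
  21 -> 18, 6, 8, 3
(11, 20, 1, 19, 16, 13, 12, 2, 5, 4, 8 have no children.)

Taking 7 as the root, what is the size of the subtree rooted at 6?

5

Descendants of 6 (including itself): 6, 9, 19, 1, 4. That's 5.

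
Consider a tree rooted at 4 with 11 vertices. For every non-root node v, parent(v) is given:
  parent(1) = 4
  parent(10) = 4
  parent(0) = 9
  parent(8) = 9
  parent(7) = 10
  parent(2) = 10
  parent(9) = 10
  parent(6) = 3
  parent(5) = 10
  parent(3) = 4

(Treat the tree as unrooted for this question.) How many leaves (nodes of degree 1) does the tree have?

Degree-1 nodes: 0, 1, 2, 5, 6, 7, 8 — 7 of them.

7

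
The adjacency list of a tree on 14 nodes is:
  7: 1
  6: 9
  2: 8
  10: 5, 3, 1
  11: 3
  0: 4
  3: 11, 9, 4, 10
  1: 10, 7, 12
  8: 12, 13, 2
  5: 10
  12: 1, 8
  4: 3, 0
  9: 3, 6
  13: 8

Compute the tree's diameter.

A longest path is 13-8-12-1-10-3-4-0, with 7 edges.

7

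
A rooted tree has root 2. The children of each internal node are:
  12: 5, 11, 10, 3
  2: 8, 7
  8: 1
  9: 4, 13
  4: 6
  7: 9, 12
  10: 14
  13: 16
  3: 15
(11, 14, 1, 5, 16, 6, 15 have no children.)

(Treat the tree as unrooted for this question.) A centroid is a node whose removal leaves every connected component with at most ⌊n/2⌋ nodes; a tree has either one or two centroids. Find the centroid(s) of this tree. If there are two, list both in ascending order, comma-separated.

7

Delete 7: the remaining components have sizes 7, 5, 3. Max 7 ≤ 8, so 7 is a centroid.
No neighbour of 7 does as well, so 7 is the unique centroid.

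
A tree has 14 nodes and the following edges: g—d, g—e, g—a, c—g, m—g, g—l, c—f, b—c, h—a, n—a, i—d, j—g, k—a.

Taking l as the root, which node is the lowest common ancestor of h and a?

Path h→root: h a g l; path a→root: a g l.
First common node: a.

a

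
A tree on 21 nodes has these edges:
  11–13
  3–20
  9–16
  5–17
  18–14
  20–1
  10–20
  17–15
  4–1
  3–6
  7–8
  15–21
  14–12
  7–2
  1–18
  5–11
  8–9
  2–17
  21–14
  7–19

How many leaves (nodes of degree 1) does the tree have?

Degree-1 nodes: 4, 6, 10, 12, 13, 16, 19 — 7 of them.

7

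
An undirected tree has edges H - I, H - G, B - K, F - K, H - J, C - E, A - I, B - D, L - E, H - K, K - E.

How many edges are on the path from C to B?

C–E–K–B: 3 edges.

3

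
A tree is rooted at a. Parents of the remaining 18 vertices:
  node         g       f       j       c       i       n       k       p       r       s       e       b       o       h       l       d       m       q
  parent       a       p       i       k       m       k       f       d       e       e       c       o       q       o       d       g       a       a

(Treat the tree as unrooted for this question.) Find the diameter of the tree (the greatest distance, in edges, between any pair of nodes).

11

Starting from r, a farthest node is h at distance 11.
One longest path: r–e–c–k–f–p–d–g–a–q–o–h.
So the diameter is 11.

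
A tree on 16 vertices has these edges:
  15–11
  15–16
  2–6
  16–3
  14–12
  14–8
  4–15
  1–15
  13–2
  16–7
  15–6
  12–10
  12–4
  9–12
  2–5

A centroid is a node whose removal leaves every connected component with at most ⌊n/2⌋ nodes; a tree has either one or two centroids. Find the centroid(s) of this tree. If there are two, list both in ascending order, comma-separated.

If 15 is removed the pieces have sizes 6, 4, 3, 1, 1, all ≤ ⌊16/2⌋ = 8.
No neighbour of 15 does as well, so 15 is the unique centroid.

15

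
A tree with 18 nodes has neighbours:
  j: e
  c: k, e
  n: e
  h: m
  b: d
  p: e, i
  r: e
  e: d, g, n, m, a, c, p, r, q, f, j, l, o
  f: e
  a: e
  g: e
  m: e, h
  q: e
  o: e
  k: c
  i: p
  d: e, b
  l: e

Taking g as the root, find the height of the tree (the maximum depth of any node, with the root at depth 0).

A deepest node is i, reached by g–e–p–i.
That path has 3 edges, so the height is 3.

3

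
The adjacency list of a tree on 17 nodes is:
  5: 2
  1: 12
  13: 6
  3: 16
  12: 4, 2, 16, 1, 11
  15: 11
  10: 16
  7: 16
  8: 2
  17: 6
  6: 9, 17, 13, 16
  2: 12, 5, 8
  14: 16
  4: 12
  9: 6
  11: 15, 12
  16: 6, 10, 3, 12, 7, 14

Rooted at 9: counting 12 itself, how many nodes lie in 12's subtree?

Descendants of 12 (including itself): 12, 11, 2, 1, 4, 15, 8, 5. That's 8.

8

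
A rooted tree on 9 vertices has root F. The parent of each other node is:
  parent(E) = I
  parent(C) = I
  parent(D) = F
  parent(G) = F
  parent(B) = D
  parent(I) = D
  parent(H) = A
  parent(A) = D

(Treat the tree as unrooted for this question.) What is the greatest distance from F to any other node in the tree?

A farthest node from F is C (E, H also at distance 3).
The path F–D–I–C has 3 edges.

3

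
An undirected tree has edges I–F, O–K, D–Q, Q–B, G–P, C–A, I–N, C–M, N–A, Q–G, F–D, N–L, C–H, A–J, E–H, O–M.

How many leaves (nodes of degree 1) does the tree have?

The leaves are B, E, J, K, L, P.
That is 6 leaves.

6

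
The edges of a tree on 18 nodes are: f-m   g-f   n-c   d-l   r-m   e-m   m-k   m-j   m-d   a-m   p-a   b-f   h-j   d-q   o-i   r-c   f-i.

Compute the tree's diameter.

BFS from n reaches o last, at distance 6; BFS from o confirms no node is farther.
Path: n-c-r-m-f-i-o.

6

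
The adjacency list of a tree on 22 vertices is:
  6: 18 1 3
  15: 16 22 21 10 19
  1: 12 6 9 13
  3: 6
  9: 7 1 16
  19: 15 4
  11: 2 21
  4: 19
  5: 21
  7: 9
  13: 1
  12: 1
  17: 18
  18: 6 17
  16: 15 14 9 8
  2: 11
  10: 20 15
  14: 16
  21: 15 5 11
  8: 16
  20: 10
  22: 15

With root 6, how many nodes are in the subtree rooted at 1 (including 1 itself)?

18

Descendants of 1 (including itself): 1, 9, 12, 13, 16, 7, 15, 8, 14, 10, 21, 19, 22, 20, 11, 5, 4, 2. That's 18.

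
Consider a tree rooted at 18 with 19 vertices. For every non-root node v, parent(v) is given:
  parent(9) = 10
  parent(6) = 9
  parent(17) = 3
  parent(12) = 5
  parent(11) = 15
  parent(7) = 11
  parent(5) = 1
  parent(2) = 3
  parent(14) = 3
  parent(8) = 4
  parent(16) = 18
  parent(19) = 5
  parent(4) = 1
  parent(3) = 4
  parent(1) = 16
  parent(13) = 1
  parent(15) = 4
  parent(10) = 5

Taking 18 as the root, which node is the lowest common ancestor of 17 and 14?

3

Path 17→root: 17 3 4 1 16 18; path 14→root: 14 3 4 1 16 18.
First common node: 3.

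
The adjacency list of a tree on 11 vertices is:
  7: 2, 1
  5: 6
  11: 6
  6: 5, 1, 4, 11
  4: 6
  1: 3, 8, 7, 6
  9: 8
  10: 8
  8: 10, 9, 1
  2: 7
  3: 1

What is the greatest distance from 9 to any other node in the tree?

4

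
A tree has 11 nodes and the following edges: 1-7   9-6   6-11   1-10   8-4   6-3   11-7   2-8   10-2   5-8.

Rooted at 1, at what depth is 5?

4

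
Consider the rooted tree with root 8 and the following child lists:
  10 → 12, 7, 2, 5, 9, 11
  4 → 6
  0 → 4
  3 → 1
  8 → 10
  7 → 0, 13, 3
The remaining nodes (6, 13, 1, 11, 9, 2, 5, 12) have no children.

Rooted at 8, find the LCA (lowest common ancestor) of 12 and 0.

12's ancestor chain is 12, 10, 8 and 0's is 0, 7, 10, 8; they first meet at 10.

10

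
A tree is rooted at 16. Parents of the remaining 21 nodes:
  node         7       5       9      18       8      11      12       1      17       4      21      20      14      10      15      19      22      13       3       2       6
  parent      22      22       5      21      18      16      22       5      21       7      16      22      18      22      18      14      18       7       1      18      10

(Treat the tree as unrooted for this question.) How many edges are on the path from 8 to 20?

8 - 18 - 22 - 20: 3 edges.

3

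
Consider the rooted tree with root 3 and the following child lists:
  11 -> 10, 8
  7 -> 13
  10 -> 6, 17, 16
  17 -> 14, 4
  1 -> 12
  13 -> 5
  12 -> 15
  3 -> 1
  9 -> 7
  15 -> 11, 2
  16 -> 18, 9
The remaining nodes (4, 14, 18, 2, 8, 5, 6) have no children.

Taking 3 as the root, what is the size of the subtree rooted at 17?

3

The subtree rooted at 17 contains: 17, 4, 14 — 3 nodes.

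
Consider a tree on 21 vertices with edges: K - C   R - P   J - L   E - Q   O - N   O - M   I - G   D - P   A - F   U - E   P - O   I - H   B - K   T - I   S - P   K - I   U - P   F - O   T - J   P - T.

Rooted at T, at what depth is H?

2

Path from T to H: T → I → H, which has 2 edges.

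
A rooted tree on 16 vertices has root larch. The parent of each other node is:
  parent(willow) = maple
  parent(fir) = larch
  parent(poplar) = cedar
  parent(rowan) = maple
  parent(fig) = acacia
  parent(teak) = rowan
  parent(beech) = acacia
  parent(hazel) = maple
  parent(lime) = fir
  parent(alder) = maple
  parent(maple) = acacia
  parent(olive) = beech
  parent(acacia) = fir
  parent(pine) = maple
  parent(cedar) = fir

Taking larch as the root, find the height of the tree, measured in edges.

teak sits deepest: larch – fir – acacia – maple – rowan – teak — 5 edges from the root.

5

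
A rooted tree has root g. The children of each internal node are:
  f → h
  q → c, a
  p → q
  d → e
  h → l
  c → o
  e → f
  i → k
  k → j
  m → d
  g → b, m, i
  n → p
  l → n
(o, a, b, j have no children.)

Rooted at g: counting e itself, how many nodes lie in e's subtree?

10

The subtree rooted at e contains: e, f, h, l, n, p, q, c, a, o — 10 nodes.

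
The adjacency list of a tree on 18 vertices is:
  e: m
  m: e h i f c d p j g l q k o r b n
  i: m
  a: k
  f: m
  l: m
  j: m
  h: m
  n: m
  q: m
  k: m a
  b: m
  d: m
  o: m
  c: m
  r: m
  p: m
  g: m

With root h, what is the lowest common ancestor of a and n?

m

Path a→root: a k m h; path n→root: n m h.
First common node: m.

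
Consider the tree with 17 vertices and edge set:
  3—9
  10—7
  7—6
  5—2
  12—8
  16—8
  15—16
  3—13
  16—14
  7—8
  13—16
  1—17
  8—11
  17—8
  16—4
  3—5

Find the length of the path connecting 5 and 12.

5

5 - 3 - 13 - 16 - 8 - 12: 5 edges.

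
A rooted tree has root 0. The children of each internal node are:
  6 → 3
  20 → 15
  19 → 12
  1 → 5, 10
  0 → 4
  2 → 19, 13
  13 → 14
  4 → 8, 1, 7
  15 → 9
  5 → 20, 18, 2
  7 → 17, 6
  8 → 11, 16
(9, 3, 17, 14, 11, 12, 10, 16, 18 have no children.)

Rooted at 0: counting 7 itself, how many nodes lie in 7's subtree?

The subtree rooted at 7 contains: 7, 17, 6, 3 — 4 nodes.

4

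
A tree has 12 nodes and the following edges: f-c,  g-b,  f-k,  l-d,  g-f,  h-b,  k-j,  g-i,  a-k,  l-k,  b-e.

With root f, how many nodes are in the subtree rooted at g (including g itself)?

Descendants of g (including itself): g, b, i, h, e. That's 5.

5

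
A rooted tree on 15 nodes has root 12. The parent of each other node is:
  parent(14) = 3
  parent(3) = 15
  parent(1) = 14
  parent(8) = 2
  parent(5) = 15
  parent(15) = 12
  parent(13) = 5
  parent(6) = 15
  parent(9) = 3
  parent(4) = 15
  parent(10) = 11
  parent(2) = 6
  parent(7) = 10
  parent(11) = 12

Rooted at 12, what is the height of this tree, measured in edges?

A deepest node is 1, reached by 12 → 15 → 3 → 14 → 1.
That path has 4 edges, so the height is 4.

4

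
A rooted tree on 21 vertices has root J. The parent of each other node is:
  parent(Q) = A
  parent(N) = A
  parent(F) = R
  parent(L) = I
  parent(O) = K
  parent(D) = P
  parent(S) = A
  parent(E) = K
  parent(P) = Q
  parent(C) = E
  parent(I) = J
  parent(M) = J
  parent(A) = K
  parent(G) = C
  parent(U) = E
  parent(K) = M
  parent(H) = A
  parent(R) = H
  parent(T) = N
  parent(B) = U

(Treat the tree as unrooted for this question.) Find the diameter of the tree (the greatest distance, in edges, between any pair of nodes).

BFS from F reaches L last, at distance 8; BFS from L confirms no node is farther.
Path: F – R – H – A – K – M – J – I – L.

8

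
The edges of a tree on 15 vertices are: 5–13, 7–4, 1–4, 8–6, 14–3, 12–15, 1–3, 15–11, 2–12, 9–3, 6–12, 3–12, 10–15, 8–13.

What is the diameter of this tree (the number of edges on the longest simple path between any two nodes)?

Starting from 7, a farthest node is 5 at distance 8.
One longest path: 7 – 4 – 1 – 3 – 12 – 6 – 8 – 13 – 5.
So the diameter is 8.

8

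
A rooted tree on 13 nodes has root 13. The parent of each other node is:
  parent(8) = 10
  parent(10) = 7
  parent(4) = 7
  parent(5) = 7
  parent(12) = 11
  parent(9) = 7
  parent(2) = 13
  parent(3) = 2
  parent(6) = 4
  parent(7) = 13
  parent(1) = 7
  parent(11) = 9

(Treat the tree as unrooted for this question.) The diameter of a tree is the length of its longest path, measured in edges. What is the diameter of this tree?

BFS from 12 reaches 3 last, at distance 6; BFS from 3 confirms no node is farther.
Path: 12–11–9–7–13–2–3.

6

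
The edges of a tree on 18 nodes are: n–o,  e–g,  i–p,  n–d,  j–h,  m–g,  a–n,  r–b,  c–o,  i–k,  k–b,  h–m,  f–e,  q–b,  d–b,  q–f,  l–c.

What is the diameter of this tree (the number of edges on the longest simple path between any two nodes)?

A longest path is j - h - m - g - e - f - q - b - d - n - o - c - l, with 12 edges.

12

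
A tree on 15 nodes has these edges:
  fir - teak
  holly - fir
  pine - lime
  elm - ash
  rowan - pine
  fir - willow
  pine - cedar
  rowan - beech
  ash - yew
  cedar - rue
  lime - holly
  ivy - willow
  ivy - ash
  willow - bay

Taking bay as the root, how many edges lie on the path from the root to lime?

bay – willow – fir – holly – lime — 4 edges.

4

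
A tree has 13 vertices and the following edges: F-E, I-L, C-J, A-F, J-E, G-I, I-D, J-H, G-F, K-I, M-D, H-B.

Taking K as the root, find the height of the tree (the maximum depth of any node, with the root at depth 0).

7

The longest root-to-leaf path is K → I → G → F → E → J → H → B (7 edges).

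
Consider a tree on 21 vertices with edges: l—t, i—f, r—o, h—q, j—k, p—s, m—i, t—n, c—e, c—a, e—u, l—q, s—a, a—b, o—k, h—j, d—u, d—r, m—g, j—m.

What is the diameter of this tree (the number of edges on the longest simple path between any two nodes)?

Starting from p, a farthest node is n at distance 15.
One longest path: p - s - a - c - e - u - d - r - o - k - j - h - q - l - t - n.
So the diameter is 15.

15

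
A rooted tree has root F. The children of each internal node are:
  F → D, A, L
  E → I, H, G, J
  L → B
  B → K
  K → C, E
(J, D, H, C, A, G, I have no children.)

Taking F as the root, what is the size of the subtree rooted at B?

B's subtree: {B, K, E, C, J, H, I, G}, size 8.

8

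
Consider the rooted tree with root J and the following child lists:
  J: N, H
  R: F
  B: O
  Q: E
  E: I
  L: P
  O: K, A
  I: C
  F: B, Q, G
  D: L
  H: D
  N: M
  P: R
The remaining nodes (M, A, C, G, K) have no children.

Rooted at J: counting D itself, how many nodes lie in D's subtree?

14

The subtree rooted at D contains: D, L, P, R, F, B, G, Q, O, E, K, A, I, C — 14 nodes.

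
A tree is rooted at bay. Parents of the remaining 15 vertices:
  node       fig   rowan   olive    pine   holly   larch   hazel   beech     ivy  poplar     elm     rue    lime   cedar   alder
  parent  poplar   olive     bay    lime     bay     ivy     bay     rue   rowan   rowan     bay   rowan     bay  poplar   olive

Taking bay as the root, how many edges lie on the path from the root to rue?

bay – olive – rowan – rue — 3 edges.

3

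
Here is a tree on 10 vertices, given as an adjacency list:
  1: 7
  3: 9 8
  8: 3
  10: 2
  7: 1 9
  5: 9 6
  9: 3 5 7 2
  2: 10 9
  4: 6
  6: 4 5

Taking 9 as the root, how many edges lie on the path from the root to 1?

2

Climbing from 1 to the root: 1–7–9. That's 2 steps.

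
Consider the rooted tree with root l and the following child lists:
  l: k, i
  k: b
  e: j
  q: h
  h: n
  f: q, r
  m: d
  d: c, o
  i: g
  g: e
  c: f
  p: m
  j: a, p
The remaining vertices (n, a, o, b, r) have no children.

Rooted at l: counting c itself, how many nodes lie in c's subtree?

6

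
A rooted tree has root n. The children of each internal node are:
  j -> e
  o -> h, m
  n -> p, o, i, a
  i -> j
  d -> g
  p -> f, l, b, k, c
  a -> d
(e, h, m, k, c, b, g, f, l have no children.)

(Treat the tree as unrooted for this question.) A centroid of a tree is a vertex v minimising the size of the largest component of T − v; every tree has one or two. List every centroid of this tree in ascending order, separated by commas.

If n is removed the pieces have sizes 6, 3, 3, 3, all ≤ ⌊16/2⌋ = 8.
Every other node leaves some component of size > 8, so the centroid is unique.

n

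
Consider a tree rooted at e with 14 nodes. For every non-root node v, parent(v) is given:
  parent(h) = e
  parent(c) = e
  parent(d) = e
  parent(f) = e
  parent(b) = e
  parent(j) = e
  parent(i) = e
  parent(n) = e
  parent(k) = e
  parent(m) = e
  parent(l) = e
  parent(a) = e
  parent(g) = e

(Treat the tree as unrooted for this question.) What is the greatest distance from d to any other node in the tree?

2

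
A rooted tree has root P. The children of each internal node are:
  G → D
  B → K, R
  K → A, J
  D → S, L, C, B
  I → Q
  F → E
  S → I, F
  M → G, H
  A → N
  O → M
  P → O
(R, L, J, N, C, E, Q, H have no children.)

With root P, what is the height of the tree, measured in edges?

8

N sits deepest: P – O – M – G – D – B – K – A – N — 8 edges from the root.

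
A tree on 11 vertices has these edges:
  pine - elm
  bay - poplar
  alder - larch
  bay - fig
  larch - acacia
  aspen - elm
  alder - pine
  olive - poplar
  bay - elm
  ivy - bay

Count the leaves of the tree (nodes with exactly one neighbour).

Exactly 5 nodes have a single neighbour: acacia, aspen, fig, ivy, olive.

5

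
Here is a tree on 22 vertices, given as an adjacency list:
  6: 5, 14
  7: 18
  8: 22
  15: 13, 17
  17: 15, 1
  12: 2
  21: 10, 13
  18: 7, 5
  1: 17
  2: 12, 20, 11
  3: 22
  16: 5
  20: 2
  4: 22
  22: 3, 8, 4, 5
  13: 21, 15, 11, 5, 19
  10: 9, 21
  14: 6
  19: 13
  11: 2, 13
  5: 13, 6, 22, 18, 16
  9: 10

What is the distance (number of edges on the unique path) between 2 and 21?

Walking from 2: 2 - 11 - 13 - 21. Length 3.

3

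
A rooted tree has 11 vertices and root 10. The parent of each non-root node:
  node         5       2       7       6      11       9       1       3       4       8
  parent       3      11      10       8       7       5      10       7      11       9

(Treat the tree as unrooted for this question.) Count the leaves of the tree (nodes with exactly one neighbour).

Exactly 4 nodes have a single neighbour: 1, 2, 4, 6.

4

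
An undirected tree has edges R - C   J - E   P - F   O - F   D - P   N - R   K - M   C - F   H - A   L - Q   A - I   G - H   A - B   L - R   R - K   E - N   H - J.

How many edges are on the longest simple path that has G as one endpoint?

9

Distances from G peak at 9, attained at D.
G – H – J – E – N – R – C – F – P – D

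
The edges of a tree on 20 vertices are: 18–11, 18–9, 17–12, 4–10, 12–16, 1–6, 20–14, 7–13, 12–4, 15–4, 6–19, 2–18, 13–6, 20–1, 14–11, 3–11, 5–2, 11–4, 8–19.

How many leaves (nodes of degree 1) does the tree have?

The leaves are 3, 5, 7, 8, 9, 10, 15, 16, 17.
That is 9 leaves.

9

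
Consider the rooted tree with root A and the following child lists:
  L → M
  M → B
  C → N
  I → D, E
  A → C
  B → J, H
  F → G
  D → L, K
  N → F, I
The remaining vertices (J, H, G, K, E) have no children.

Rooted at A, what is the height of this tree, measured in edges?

A deepest node is J, reached by A-C-N-I-D-L-M-B-J.
That path has 8 edges, so the height is 8.

8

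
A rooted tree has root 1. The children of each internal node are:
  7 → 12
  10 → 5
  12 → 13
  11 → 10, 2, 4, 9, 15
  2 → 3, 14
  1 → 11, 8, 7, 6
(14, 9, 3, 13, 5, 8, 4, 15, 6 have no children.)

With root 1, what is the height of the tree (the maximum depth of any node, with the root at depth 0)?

13 sits deepest: 1–7–12–13 — 3 edges from the root.

3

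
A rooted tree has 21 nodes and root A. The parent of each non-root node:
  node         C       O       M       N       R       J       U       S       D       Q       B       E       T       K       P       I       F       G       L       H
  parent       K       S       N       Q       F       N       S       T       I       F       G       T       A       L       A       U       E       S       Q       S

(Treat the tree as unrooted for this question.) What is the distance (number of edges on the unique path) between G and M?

Walking from G: G–S–T–E–F–Q–N–M. Length 7.

7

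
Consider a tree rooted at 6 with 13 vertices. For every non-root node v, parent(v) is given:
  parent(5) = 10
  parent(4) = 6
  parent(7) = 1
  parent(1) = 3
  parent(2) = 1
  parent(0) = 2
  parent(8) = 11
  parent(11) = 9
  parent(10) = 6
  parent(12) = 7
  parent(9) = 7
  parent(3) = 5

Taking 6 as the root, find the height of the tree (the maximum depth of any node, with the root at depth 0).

A deepest node is 8, reached by 6–10–5–3–1–7–9–11–8.
That path has 8 edges, so the height is 8.

8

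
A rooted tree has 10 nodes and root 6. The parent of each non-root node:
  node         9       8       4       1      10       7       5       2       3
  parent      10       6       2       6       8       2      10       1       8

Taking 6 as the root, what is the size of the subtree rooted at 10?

3

The subtree rooted at 10 contains: 10, 9, 5 — 3 nodes.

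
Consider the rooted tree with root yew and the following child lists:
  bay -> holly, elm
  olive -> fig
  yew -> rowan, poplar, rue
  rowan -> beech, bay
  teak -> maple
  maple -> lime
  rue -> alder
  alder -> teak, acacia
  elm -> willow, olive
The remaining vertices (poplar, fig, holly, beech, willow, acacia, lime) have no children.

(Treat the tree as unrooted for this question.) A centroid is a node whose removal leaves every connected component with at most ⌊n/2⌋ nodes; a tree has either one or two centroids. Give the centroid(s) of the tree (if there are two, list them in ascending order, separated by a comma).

If rowan is removed the pieces have sizes 8, 6, 1, all ≤ ⌊16/2⌋ = 8.
yew is adjacent to rowan and is also a centroid (the largest component after removing it is likewise 8).

rowan, yew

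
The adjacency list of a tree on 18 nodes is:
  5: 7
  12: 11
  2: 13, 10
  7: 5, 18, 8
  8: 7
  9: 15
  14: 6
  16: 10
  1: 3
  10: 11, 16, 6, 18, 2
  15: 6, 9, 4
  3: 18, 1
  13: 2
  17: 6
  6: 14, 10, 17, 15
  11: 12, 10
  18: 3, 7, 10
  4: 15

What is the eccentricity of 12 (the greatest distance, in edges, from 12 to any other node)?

A farthest node from 12 is 1 (5, 4, 9, 8 also at distance 5).
The path 12–11–10–18–3–1 has 5 edges.

5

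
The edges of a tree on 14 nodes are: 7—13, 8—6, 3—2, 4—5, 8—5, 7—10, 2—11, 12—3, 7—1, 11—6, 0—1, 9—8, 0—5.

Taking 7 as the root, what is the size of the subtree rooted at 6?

The subtree rooted at 6 contains: 6, 11, 2, 3, 12 — 5 nodes.

5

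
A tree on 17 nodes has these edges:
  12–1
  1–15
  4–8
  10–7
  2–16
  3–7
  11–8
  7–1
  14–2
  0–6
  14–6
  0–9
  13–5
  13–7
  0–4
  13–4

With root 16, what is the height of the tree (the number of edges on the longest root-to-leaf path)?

9

A deepest node is 12, reached by 16 – 2 – 14 – 6 – 0 – 4 – 13 – 7 – 1 – 12.
That path has 9 edges, so the height is 9.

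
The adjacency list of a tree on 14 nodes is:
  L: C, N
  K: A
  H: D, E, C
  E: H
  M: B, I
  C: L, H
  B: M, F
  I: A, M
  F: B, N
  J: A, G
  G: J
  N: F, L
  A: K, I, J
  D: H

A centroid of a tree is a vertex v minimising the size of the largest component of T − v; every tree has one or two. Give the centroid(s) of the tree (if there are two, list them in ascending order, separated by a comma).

B, F

If B is removed the pieces have sizes 7, 6, all ≤ ⌊14/2⌋ = 7.
Its neighbour F also leaves a largest component of size 7, so both are centroids.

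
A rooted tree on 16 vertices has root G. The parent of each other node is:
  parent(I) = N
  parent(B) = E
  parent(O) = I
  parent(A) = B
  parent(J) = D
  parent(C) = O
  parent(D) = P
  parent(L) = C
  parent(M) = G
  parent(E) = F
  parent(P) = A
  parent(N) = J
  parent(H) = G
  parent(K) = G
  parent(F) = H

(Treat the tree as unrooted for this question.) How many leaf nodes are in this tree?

3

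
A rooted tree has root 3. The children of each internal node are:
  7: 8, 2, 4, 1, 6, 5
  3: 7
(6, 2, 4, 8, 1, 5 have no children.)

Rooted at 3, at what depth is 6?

2

Path from 3 to 6: 3 → 7 → 6, which has 2 edges.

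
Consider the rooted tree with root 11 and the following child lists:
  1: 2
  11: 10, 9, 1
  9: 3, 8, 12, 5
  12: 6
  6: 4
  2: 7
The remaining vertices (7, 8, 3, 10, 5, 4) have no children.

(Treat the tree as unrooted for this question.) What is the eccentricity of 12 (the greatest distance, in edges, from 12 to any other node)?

5

A farthest node from 12 is 7.
The path 12 – 9 – 11 – 1 – 2 – 7 has 5 edges.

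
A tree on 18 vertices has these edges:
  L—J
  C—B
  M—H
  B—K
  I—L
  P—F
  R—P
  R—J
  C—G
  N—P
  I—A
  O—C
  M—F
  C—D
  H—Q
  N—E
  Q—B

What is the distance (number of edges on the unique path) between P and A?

P – R – J – L – I – A: 5 edges.

5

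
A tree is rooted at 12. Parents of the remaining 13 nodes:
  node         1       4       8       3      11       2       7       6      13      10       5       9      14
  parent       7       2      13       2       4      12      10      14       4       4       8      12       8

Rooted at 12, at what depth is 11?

3

Climbing from 11 to the root: 11–4–2–12. That's 3 steps.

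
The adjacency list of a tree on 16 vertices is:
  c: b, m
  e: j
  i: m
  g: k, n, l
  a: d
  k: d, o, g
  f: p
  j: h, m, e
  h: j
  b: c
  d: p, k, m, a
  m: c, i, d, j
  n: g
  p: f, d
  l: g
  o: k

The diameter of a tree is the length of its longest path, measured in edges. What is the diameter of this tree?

A longest path is n – g – k – d – m – j – h, with 6 edges.

6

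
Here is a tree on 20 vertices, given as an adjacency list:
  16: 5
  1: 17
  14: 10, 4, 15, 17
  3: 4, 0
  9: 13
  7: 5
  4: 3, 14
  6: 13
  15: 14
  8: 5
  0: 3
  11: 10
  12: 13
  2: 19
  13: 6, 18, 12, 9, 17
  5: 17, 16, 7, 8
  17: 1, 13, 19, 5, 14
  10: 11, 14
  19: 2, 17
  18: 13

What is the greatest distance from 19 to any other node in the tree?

5

A farthest node from 19 is 0.
The path 19 – 17 – 14 – 4 – 3 – 0 has 5 edges.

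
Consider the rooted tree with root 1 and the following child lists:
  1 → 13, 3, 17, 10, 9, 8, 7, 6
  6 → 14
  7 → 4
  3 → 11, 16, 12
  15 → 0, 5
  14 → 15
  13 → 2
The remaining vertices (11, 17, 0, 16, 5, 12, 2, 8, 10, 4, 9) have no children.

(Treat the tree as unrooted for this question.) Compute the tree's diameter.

6

BFS from 0 reaches 2 last, at distance 6; BFS from 2 confirms no node is farther.
Path: 0–15–14–6–1–13–2.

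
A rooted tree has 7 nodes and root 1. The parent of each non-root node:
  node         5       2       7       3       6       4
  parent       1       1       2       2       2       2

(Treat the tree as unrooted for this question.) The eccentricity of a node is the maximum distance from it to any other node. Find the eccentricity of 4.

3

The node farthest from 4 is 5, via 4–2–1–5 — 3 edges.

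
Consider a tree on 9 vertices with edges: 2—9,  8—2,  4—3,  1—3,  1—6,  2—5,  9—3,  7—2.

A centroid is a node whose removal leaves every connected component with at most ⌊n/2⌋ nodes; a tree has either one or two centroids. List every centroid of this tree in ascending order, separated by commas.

Delete 9: the remaining components have sizes 4, 4. Max 4 ≤ 4, so 9 is a centroid.
No neighbour of 9 does as well, so 9 is the unique centroid.

9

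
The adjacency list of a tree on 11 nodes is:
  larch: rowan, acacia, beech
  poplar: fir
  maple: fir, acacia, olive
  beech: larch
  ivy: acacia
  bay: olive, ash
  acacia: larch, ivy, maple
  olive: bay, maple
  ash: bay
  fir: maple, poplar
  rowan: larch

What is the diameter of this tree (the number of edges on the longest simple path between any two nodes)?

6

BFS from rowan reaches ash last, at distance 6; BFS from ash confirms no node is farther.
Path: rowan - larch - acacia - maple - olive - bay - ash.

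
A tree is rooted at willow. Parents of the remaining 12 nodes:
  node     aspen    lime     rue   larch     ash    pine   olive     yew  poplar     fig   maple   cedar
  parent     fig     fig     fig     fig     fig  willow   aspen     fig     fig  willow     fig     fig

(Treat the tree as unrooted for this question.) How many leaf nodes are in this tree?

Exactly 10 nodes have a single neighbour: ash, cedar, larch, lime, maple, olive, pine, poplar, rue, yew.

10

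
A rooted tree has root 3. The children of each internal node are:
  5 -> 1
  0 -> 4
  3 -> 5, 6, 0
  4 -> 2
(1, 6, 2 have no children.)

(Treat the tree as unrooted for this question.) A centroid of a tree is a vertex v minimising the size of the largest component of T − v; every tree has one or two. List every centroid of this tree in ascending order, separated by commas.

3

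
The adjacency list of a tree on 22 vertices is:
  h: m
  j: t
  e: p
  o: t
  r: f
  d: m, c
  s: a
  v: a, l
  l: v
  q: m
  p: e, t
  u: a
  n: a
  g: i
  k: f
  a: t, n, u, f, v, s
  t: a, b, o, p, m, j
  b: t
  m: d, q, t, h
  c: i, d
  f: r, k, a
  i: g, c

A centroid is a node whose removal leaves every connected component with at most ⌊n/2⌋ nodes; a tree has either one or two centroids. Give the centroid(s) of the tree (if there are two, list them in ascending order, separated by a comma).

Removing t splits the tree into components of sizes 9, 7, 2, 1, 1, 1; the largest is 9 ≤ ⌊22/2⌋ = 11.
Every other node leaves some component of size > 11, so the centroid is unique.

t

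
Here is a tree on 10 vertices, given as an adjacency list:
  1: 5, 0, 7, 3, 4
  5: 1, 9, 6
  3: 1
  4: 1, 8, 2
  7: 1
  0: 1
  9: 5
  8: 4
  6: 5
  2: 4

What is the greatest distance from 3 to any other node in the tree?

Distances from 3 peak at 3, attained at 9 (6, 2, 8 also at distance 3).
3 – 1 – 5 – 9

3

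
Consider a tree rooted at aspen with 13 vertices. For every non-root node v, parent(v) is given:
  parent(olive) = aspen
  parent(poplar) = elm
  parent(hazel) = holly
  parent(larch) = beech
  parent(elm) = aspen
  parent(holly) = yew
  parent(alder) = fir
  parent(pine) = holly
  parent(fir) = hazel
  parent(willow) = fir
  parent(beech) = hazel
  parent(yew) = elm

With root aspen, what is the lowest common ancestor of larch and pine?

Ancestors of larch (toward the root): larch, beech, hazel, holly, yew, elm, aspen.
Ancestors of pine: pine, holly, yew, elm, aspen.
The deepest node appearing in both lists is holly.

holly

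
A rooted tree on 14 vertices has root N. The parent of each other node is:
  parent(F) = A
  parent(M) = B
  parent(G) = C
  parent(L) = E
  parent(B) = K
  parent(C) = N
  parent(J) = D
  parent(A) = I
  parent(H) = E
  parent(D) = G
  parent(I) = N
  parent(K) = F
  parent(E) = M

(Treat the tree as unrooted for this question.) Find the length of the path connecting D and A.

D–G–C–N–I–A: 5 edges.

5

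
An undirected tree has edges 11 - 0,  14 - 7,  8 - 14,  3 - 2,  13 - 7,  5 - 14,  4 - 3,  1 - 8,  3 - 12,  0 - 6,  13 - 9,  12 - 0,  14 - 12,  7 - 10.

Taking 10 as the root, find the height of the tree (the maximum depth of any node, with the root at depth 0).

The longest root-to-leaf path is 10-7-14-12-0-6 (5 edges).

5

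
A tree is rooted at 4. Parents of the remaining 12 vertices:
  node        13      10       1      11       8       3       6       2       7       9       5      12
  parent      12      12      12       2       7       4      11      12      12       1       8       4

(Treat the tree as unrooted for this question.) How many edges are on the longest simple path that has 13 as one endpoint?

4

The node farthest from 13 is 5 (6 also at distance 4), via 13 – 12 – 7 – 8 – 5 — 4 edges.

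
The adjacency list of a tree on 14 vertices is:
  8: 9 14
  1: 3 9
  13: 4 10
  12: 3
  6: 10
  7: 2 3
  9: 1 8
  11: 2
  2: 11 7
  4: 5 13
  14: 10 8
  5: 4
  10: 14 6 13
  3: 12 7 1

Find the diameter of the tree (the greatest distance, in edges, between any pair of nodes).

11

A longest path is 5-4-13-10-14-8-9-1-3-7-2-11, with 11 edges.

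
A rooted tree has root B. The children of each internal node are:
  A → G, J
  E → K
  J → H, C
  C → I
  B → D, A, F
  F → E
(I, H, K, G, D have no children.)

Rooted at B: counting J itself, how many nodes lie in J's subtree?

4

J's subtree: {J, C, H, I}, size 4.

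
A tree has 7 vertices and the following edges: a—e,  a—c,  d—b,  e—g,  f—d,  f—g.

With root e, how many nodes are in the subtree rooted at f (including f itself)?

The subtree rooted at f contains: f, d, b — 3 nodes.

3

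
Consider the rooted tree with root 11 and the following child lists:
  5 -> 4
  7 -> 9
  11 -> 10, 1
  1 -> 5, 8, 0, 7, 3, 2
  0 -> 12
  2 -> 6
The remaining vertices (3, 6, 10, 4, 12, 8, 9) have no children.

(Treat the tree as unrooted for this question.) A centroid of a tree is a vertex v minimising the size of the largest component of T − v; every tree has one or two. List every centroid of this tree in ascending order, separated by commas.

If 1 is removed the pieces have sizes 2, 2, 2, 2, 2, 1, 1, all ≤ ⌊13/2⌋ = 6.
Every other node leaves some component of size > 6, so the centroid is unique.

1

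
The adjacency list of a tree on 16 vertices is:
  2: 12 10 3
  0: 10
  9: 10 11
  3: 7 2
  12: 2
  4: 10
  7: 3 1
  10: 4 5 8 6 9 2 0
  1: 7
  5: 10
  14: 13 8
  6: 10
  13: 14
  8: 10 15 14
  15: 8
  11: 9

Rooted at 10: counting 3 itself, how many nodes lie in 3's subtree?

3

The subtree rooted at 3 contains: 3, 7, 1 — 3 nodes.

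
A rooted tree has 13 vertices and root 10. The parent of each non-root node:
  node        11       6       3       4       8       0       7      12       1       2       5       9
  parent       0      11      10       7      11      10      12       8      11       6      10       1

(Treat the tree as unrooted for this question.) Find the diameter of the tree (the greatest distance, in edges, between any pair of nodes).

A longest path is 4 - 7 - 12 - 8 - 11 - 0 - 10 - 3, with 7 edges.

7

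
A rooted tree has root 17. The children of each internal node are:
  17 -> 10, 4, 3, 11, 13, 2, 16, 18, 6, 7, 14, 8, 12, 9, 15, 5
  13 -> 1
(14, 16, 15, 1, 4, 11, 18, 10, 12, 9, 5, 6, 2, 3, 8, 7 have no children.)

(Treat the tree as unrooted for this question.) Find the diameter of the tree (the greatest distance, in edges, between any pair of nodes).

A longest path is 1-13-17-14, with 3 edges.

3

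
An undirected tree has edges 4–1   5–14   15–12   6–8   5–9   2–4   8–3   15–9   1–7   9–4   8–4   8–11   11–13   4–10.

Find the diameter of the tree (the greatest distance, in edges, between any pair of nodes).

6

Starting from 14, a farthest node is 13 at distance 6.
One longest path: 14-5-9-4-8-11-13.
So the diameter is 6.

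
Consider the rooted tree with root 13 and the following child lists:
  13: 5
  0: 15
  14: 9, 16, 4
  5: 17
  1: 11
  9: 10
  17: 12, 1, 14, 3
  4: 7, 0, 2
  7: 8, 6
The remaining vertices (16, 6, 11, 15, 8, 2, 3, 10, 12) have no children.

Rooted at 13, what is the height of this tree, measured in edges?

The longest root-to-leaf path is 13–5–17–14–4–0–15 (6 edges).

6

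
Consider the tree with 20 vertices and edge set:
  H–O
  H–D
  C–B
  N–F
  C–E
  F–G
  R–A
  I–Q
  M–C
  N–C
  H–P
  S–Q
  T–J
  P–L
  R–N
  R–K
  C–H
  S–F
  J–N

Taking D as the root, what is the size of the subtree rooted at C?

15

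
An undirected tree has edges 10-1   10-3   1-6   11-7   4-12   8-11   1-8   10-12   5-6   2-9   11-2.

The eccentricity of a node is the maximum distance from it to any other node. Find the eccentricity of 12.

The node farthest from 12 is 9, via 12–10–1–8–11–2–9 — 6 edges.

6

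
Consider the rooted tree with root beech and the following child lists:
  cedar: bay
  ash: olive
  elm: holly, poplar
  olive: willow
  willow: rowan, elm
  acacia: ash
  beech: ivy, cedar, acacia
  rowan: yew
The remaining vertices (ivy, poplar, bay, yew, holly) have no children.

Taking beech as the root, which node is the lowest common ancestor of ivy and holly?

beech

Path ivy→root: ivy beech; path holly→root: holly elm willow olive ash acacia beech.
First common node: beech.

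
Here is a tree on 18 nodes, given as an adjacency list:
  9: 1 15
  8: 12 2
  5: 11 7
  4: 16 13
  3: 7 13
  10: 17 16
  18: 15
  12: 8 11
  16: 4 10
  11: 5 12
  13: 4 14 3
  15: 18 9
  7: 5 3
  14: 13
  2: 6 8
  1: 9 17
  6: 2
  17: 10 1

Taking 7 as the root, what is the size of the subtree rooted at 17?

The subtree rooted at 17 contains: 17, 1, 9, 15, 18 — 5 nodes.

5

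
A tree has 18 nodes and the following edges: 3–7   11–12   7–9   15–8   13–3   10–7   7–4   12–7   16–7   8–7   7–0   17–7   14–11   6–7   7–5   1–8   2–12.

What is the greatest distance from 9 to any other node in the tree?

4

The node farthest from 9 is 14, via 9–7–12–11–14 — 4 edges.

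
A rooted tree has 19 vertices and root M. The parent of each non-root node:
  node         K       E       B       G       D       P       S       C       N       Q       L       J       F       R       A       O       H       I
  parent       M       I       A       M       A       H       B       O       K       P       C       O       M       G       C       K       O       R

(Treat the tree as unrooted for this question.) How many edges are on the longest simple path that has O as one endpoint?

A farthest node from O is E.
The path O-K-M-G-R-I-E has 6 edges.

6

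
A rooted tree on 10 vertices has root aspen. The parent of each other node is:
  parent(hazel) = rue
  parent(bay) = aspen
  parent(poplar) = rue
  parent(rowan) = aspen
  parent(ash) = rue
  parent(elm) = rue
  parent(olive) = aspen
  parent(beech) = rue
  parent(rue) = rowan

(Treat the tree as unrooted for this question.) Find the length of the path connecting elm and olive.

elm - rue - rowan - aspen - olive: 4 edges.

4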